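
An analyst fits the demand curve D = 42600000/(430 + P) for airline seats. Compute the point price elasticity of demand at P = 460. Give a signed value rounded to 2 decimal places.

dD/dP = −42600000/(430 + P)² = -53.7811. At P = 460, D = 47865.2.
Ed = (dD/dP)·(P/D) = (-53.7811) × (460/47865.2) = -0.5168…

-0.52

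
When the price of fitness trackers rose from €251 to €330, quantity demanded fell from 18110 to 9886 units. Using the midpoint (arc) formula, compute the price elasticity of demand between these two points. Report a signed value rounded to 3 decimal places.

-2.160

%ΔQ = (9886 − 18110) / [(18110 + 9886)/2] = -8224/13998 = -0.587512…
%ΔP = (330 − 251) / [(251 + 330)/2] = 79/290.5 = 0.271944…
Arc Ed = %ΔQ / %ΔP = (-8224/13998) / (79/290.5) = -2.16040…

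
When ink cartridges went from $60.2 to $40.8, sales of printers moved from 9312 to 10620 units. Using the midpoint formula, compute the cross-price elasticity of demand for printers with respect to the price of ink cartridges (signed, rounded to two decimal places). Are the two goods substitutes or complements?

%ΔQ_{printers} = (10620 − 9312)/avg = 1308/9966 = 0.131246…
%ΔP_{ink cartridges} = (40.8 − 60.2)/avg = -19.4/50.5 = -0.384158…
E_cross = (1308/9966) / (-19.4/50.5) = -0.3416…
E_cross < 0 ⇒ the goods are complements.

-0.34; complements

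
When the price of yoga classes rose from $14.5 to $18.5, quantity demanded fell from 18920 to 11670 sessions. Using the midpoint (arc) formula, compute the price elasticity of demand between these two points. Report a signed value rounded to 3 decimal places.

%ΔQ = (11670 − 18920) / [(18920 + 11670)/2] = -7250/15295 = -0.474011…
%ΔP = (18.5 − 14.5) / [(14.5 + 18.5)/2] = 4/16.5 = 0.242424…
Arc Ed = %ΔQ / %ΔP = (-7250/15295) / (4/16.5) = -1.95529…

-1.955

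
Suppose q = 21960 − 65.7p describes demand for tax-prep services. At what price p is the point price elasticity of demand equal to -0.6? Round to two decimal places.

125.34

Ed = −65.7p/(21960 − 65.7p). Set this equal to -0.6:
65.7p = 0.6·(21960 − 65.7p) ⇒ 65.7p(1 + 0.6) = 0.6·21960
p = 0.6·21960 / (65.7·1.6) = 125.3424…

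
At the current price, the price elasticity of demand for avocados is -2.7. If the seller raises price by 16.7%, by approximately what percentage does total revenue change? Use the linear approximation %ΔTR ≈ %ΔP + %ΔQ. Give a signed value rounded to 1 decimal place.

-28.4%

%ΔQ ≈ Ed × %ΔP = (-2.7) × (+16.7%) = -45.0900%
%ΔTR ≈ %ΔP + %ΔQ = (+16.7%) + (-45.0900%) = -28.3900%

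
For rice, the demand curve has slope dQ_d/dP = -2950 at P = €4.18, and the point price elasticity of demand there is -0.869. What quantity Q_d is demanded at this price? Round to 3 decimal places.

14189.873

Ed = (dQ_d/dP)·(P/Q_d) ⇒ Q_d = (dQ_d/dP)·P/Ed = (-2950)·4.18/(-0.869) = 14189.87341…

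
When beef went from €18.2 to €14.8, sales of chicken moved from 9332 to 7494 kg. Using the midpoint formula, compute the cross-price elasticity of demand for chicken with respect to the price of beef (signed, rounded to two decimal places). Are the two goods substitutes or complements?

%ΔQ_{chicken} = (7494 − 9332)/avg = -1838/8413 = -0.218471…
%ΔP_{beef} = (14.8 − 18.2)/avg = -3.4/16.5 = -0.206060…
E_cross = (-1838/8413) / (-3.4/16.5) = 1.0602…
E_cross > 0 ⇒ the goods are substitutes.

1.06; substitutes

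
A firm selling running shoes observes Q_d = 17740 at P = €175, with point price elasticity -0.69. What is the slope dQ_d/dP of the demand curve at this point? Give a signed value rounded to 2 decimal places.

-69.95

Ed = (dQ_d/dP)·(P/Q_d) ⇒ dQ_d/dP = Ed·Q_d/P = (-0.69)·17740/175 = -69.9462…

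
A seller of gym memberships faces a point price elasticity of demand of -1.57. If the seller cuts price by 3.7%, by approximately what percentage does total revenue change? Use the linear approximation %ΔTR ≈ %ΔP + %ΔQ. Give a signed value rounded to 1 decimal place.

%ΔQ ≈ Ed × %ΔP = (-1.57) × (-3.7%) = +5.8090%
%ΔTR ≈ %ΔP + %ΔQ = (-3.7%) + (+5.8090%) = +2.1090%

+2.1%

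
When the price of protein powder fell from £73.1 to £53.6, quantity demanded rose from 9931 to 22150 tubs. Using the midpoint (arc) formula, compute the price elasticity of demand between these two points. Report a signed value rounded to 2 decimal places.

%ΔQ = (22150 − 9931) / [(9931 + 22150)/2] = 12219/16040.5 = 0.761759…
%ΔP = (53.6 − 73.1) / [(73.1 + 53.6)/2] = -19.5/63.35 = -0.307813…
Arc Ed = %ΔQ / %ΔP = (12219/16040.5) / (-19.5/63.35) = -2.4747…

-2.47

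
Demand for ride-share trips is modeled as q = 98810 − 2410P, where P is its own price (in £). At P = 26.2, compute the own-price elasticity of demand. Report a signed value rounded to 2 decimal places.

-1.77

At the given values, q = 98810 − 2410(26.2) = 35668.
∂q/∂P = −2410.
E = (-2410) × (26.2/35668) = -1.7702…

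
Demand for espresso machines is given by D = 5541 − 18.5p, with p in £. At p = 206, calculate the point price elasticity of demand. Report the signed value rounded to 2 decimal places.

dD/dp = −18.5. At p = 206, D = 5541 − 18.5(206) = 1730.
Ed = (dD/dp)·(p/D) = −18.5 × (206/1730) = -2.2028…

-2.20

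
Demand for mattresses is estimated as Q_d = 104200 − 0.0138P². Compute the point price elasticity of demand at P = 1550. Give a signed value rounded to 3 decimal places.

dQ_d/dP = −2·0.0138·P = -42.78. At P = 1550, Q_d = 71045.5.
Ed = (dQ_d/dP)·(P/Q_d) = (-42.78) × (1550/71045.5) = -0.93333…

-0.933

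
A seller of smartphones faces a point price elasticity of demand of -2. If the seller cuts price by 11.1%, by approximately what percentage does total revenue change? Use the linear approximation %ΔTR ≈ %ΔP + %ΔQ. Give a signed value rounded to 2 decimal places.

+11.10%

%ΔQ ≈ Ed × %ΔP = (-2) × (-11.1%) = +22.2000%
%ΔTR ≈ %ΔP + %ΔQ = (-11.1%) + (+22.2000%) = +11.1000%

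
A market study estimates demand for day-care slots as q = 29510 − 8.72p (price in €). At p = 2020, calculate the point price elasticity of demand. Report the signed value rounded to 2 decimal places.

dq/dp = −8.72. At p = 2020, q = 29510 − 8.72(2020) = 11895.6.
Ed = (dq/dp)·(p/q) = −8.72 × (2020/11895.6) = -1.4807…

-1.48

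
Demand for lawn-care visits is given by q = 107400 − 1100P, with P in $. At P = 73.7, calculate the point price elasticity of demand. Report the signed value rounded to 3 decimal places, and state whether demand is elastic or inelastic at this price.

-3.079; elastic

dq/dP = −1100. At P = 73.7, q = 107400 − 1100(73.7) = 26330.
Ed = (dq/dP)·(P/q) = −1100 × (73.7/26330) = -3.07899…
|Ed| = 3.079 > 1, so demand is elastic.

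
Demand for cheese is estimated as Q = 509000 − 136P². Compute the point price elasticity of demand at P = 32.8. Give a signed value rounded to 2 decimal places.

-0.81

dQ/dP = −2·136·P = -8921.6. At P = 32.8, Q = 362685.76.
Ed = (dQ/dP)·(P/Q) = (-8921.6) × (32.8/362685.76) = -0.8068…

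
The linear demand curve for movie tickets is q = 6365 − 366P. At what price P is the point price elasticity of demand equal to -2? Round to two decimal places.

Ed = −366P/(6365 − 366P). Set this equal to -2:
366P = 2·(6365 − 366P) ⇒ 366P(1 + 2) = 2·6365
P = 2·6365 / (366·3) = 11.5938…

11.59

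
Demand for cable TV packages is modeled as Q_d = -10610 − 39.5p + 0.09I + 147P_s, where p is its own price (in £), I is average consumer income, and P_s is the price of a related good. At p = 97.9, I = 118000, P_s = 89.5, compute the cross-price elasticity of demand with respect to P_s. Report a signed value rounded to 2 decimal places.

At the given values, Q_d = -10610 − 39.5(97.9) + 0.09(118000) + 147(89.5) = 9299.45.
∂Q_d/∂P_s = 147.
E = (147) × (89.5/9299.45) = 1.4147…

1.41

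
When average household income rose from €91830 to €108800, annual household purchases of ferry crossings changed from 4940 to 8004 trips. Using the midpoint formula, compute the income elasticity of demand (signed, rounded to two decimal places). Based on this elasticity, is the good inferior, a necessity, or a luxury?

2.80; luxury

%ΔQ = (8004 − 4940)/[( 4940 + 8004)/2] = 3064/6472 = 0.473423…
%ΔIncome = (108800 − 91830)/[( 91830 + 108800)/2] = 16970/100315 = 0.169167…
E_income = (3064/6472) / (16970/100315) = 2.7985…
E_income > 1 ⇒ normal good, luxury.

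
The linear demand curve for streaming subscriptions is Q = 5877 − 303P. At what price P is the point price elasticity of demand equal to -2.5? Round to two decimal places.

13.85

Ed = −303P/(5877 − 303P). Set this equal to -2.5:
303P = 2.5·(5877 − 303P) ⇒ 303P(1 + 2.5) = 2.5·5877
P = 2.5·5877 / (303·3.5) = 13.8543…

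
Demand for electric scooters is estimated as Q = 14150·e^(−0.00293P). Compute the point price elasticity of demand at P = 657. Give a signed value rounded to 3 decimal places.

-1.925

dQ/dP = −0.00293·Q = -6.04788. At P = 657, Q = 2064.12.
Ed = (dQ/dP)·(P/Q) = (-6.04788) × (657/2064.12) = -1.92501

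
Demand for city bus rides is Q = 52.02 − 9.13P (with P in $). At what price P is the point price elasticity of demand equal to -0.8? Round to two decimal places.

2.53

Ed = −9.13P/(52.02 − 9.13P). Set this equal to -0.8:
9.13P = 0.8·(52.02 − 9.13P) ⇒ 9.13P(1 + 0.8) = 0.8·52.02
P = 0.8·52.02 / (9.13·1.8) = 2.5323…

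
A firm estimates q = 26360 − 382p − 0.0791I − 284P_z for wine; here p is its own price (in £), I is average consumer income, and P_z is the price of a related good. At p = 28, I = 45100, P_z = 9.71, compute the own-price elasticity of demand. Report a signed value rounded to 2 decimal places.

-1.15

At the given values, q = 26360 − 382(28) − 0.0791(45100) − 284(9.71) = 9338.95.
∂q/∂p = −382.
E = (-382) × (28/9338.95) = -1.1453…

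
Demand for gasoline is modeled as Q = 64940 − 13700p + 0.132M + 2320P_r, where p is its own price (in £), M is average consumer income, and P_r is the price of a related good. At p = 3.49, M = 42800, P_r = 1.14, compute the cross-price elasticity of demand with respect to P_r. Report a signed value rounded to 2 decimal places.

At the given values, Q = 64940 − 13700(3.49) + 0.132(42800) + 2320(1.14) = 25421.4.
∂Q/∂P_r = 2320.
E = (2320) × (1.14/25421.4) = 0.1040…

0.10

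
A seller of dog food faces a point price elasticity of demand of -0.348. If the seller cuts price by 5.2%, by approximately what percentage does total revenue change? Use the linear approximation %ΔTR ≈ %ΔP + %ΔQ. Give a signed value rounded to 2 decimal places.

-3.39%

%ΔQ ≈ Ed × %ΔP = (-0.348) × (-5.2%) = +1.8096%
%ΔTR ≈ %ΔP + %ΔQ = (-5.2%) + (+1.8096%) = -3.3904%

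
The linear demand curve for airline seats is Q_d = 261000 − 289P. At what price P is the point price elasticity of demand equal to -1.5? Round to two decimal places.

Ed = −289P/(261000 − 289P). Set this equal to -1.5:
289P = 1.5·(261000 − 289P) ⇒ 289P(1 + 1.5) = 1.5·261000
P = 1.5·261000 / (289·2.5) = 541.8685…

541.87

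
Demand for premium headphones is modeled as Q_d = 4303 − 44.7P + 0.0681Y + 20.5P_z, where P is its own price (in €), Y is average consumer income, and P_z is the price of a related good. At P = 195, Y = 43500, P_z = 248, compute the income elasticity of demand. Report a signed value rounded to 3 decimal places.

At the given values, Q_d = 4303 − 44.7(195) + 0.0681(43500) + 20.5(248) = 3632.85.
∂Q_d/∂Y = 0.0681.
E = (0.0681) × (43500/3632.85) = 0.81543…

0.815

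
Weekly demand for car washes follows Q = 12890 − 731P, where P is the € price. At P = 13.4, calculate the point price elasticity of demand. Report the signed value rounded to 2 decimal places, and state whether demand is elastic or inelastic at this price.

-3.17; elastic

dQ/dP = −731. At P = 13.4, Q = 12890 − 731(13.4) = 3094.6.
Ed = (dQ/dP)·(P/Q) = −731 × (13.4/3094.6) = -3.1653…
|Ed| = 3.17 > 1, so demand is elastic.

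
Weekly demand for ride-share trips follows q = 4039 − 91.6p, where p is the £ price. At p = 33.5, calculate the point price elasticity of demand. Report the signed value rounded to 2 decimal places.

dq/dp = −91.6. At p = 33.5, q = 4039 − 91.6(33.5) = 970.4.
Ed = (dq/dp)·(p/q) = −91.6 × (33.5/970.4) = -3.1622…

-3.16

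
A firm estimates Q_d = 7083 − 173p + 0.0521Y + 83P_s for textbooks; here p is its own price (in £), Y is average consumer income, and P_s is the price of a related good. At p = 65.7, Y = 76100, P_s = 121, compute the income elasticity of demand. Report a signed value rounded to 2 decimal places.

0.41

At the given values, Q_d = 7083 − 173(65.7) + 0.0521(76100) + 83(121) = 9724.71.
∂Q_d/∂Y = 0.0521.
E = (0.0521) × (76100/9724.71) = 0.4077…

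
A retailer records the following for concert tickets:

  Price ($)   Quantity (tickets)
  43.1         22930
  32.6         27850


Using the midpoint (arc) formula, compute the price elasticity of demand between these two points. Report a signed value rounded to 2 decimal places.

%ΔQ = (27850 − 22930) / [(22930 + 27850)/2] = 4920/25390 = 0.193777…
%ΔP = (32.6 − 43.1) / [(43.1 + 32.6)/2] = -10.5/37.85 = -0.277410…
Arc Ed = %ΔQ / %ΔP = (4920/25390) / (-10.5/37.85) = -0.6985…

-0.70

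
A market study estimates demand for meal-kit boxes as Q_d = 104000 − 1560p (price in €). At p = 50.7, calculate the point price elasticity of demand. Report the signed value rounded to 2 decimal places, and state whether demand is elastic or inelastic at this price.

-3.18; elastic

dQ_d/dp = −1560. At p = 50.7, Q_d = 104000 − 1560(50.7) = 24908.
Ed = (dQ_d/dp)·(p/Q_d) = −1560 × (50.7/24908) = -3.1753…
|Ed| = 3.18 > 1, so demand is elastic.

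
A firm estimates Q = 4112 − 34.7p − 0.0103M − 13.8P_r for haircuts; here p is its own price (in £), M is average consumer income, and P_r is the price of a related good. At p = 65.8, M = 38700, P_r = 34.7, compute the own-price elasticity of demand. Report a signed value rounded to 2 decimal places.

-2.40

At the given values, Q = 4112 − 34.7(65.8) − 0.0103(38700) − 13.8(34.7) = 951.27.
∂Q/∂p = −34.7.
E = (-34.7) × (65.8/951.27) = -2.4002…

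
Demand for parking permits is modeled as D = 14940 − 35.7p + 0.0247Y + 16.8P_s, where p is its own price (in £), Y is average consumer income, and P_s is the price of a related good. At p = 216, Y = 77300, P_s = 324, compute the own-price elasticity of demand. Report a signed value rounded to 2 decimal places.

At the given values, D = 14940 − 35.7(216) + 0.0247(77300) + 16.8(324) = 14581.31.
∂D/∂p = −35.7.
E = (-35.7) × (216/14581.31) = -0.5288…

-0.53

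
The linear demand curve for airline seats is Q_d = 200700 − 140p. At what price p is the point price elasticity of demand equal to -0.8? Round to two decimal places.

637.14

Ed = −140p/(200700 − 140p). Set this equal to -0.8:
140p = 0.8·(200700 − 140p) ⇒ 140p(1 + 0.8) = 0.8·200700
p = 0.8·200700 / (140·1.8) = 637.1428…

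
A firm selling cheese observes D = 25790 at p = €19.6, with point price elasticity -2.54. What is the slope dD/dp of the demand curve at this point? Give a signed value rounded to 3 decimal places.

Ed = (dD/dp)·(p/D) ⇒ dD/dp = Ed·D/p = (-2.54)·25790/19.6 = -3342.17346…

-3342.173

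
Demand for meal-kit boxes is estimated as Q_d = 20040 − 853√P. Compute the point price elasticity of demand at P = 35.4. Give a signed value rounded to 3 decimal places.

-0.170

dQ_d/dP = −853/(2√P) = -71.6832. At P = 35.4, Q_d = 14964.8.
Ed = (dQ_d/dP)·(P/Q_d) = (-71.6832) × (35.4/14964.8) = -0.16956…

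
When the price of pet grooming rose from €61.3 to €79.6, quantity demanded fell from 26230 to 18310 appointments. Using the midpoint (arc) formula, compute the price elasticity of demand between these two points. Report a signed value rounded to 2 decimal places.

-1.37

%ΔQ = (18310 − 26230) / [(26230 + 18310)/2] = -7920/22270 = -0.355635…
%ΔP = (79.6 − 61.3) / [(61.3 + 79.6)/2] = 18.3/70.45 = 0.259758…
Arc Ed = %ΔQ / %ΔP = (-7920/22270) / (18.3/70.45) = -1.3690…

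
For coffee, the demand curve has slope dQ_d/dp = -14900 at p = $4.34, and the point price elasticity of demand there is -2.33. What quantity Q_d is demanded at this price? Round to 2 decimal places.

27753.65

Ed = (dQ_d/dp)·(p/Q_d) ⇒ Q_d = (dQ_d/dp)·p/Ed = (-14900)·4.34/(-2.33) = 27753.6480…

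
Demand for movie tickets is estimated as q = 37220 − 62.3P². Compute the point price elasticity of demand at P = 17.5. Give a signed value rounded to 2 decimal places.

dq/dP = −2·62.3·P = -2180.5. At P = 17.5, q = 18140.625.
Ed = (dq/dP)·(P/q) = (-2180.5) × (17.5/18140.625) = -2.1034…

-2.10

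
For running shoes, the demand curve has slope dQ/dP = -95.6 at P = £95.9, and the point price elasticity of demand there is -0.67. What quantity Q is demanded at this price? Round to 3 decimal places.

Ed = (dQ/dP)·(P/Q) ⇒ Q = (dQ/dP)·P/Ed = (-95.6)·95.9/(-0.67) = 13683.64179…

13683.642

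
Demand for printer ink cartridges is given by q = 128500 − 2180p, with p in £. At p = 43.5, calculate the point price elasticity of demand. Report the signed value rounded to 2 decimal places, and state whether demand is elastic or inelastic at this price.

-2.82; elastic

dq/dp = −2180. At p = 43.5, q = 128500 − 2180(43.5) = 33670.
Ed = (dq/dp)·(p/q) = −2180 × (43.5/33670) = -2.8164…
|Ed| = 2.82 > 1, so demand is elastic.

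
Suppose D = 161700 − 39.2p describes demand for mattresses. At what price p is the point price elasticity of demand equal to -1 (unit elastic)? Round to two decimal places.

Ed = −39.2p/(161700 − 39.2p). Set this equal to -1:
39.2p = 1·(161700 − 39.2p) ⇒ 39.2p(1 + 1) = 1·161700
p = 1·161700 / (39.2·2) = 2062.5

2062.50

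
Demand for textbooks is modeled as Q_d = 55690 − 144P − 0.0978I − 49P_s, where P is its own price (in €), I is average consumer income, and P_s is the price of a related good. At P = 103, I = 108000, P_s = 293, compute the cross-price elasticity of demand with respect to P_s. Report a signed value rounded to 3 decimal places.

At the given values, Q_d = 55690 − 144(103) − 0.0978(108000) − 49(293) = 15938.6.
∂Q_d/∂P_s = -49.
E = (-49) × (293/15938.6) = -0.90076…

-0.901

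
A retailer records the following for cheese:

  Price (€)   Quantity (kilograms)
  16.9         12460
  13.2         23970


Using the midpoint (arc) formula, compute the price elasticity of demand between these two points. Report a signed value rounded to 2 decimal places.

-2.57

%ΔQ = (23970 − 12460) / [(12460 + 23970)/2] = 11510/18215 = 0.631896…
%ΔP = (13.2 − 16.9) / [(16.9 + 13.2)/2] = -3.7/15.05 = -0.245847…
Arc Ed = %ΔQ / %ΔP = (11510/18215) / (-3.7/15.05) = -2.5702…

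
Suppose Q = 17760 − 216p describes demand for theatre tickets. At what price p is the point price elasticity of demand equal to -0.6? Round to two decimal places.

30.83

Ed = −216p/(17760 − 216p). Set this equal to -0.6:
216p = 0.6·(17760 − 216p) ⇒ 216p(1 + 0.6) = 0.6·17760
p = 0.6·17760 / (216·1.6) = 30.8333…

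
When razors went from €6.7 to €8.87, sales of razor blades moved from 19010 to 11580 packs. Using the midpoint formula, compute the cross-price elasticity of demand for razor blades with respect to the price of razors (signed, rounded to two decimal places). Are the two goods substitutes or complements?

%ΔQ_{razor blades} = (11580 − 19010)/avg = -7430/15295 = -0.485779…
%ΔP_{razors} = (8.87 − 6.7)/avg = 2.17/7.785 = 0.278741…
E_cross = (-7430/15295) / (2.17/7.785) = -1.7427…
E_cross < 0 ⇒ the goods are complements.

-1.74; complements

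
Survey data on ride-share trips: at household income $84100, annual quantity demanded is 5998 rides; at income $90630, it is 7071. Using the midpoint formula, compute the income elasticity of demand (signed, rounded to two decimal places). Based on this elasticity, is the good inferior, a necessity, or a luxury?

2.20; luxury

%ΔQ = (7071 − 5998)/[( 5998 + 7071)/2] = 1073/6534.5 = 0.164205…
%ΔIncome = (90630 − 84100)/[( 84100 + 90630)/2] = 6530/87365 = 0.074743…
E_income = (1073/6534.5) / (6530/87365) = 2.1969…
E_income > 1 ⇒ normal good, luxury.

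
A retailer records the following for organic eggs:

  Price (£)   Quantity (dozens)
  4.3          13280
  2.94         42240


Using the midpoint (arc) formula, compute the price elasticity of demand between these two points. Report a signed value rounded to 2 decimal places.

-2.78

%ΔQ = (42240 − 13280) / [(13280 + 42240)/2] = 28960/27760 = 1.043227…
%ΔP = (2.94 − 4.3) / [(4.3 + 2.94)/2] = -1.36/3.62 = -0.375690…
Arc Ed = %ΔQ / %ΔP = (28960/27760) / (-1.36/3.62) = -2.7768…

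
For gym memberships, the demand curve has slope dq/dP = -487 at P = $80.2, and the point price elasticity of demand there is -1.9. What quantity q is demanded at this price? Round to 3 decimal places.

Ed = (dq/dP)·(P/q) ⇒ q = (dq/dP)·P/Ed = (-487)·80.2/(-1.9) = 20556.52631…

20556.526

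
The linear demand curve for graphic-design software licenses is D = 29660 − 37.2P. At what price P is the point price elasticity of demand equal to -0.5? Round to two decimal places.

Ed = −37.2P/(29660 − 37.2P). Set this equal to -0.5:
37.2P = 0.5·(29660 − 37.2P) ⇒ 37.2P(1 + 0.5) = 0.5·29660
P = 0.5·29660 / (37.2·1.5) = 265.7706…

265.77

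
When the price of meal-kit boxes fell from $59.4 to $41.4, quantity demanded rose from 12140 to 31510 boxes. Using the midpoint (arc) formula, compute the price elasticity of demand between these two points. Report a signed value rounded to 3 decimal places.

-2.485

%ΔQ = (31510 − 12140) / [(12140 + 31510)/2] = 19370/21825 = 0.887514…
%ΔP = (41.4 − 59.4) / [(59.4 + 41.4)/2] = -18/50.4 = -0.357142…
Arc Ed = %ΔQ / %ΔP = (19370/21825) / (-18/50.4) = -2.48504…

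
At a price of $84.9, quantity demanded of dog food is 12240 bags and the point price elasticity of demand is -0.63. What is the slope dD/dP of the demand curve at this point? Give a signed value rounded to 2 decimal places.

-90.83

Ed = (dD/dP)·(P/D) ⇒ dD/dP = Ed·D/P = (-0.63)·12240/84.9 = -90.8268…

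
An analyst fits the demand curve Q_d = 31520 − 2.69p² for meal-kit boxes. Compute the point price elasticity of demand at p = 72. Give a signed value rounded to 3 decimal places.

dQ_d/dp = −2·2.69·p = -387.36. At p = 72, Q_d = 17575.04.
Ed = (dQ_d/dp)·(p/Q_d) = (-387.36) × (72/17575.04) = -1.58690…

-1.587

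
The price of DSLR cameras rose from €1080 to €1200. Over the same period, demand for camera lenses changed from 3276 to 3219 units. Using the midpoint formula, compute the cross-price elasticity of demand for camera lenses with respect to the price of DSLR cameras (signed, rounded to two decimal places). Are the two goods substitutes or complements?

%ΔQ_{camera lenses} = (3219 − 3276)/avg = -57/3247.5 = -0.017551…
%ΔP_{DSLR cameras} = (1200 − 1080)/avg = 120/1140 = 0.105263…
E_cross = (-57/3247.5) / (120/1140) = -0.1667…
E_cross < 0 ⇒ the goods are complements.

-0.17; complements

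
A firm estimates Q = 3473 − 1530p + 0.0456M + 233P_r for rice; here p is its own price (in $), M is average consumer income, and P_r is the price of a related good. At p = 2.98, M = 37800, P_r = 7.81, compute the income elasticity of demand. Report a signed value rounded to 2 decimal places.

At the given values, Q = 3473 − 1530(2.98) + 0.0456(37800) + 233(7.81) = 2457.01.
∂Q/∂M = 0.0456.
E = (0.0456) × (37800/2457.01) = 0.7015…

0.70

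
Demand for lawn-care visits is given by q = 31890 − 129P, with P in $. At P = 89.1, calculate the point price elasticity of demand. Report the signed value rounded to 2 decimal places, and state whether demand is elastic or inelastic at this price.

-0.56; inelastic

dq/dP = −129. At P = 89.1, q = 31890 − 129(89.1) = 20396.1.
Ed = (dq/dP)·(P/q) = −129 × (89.1/20396.1) = -0.5635…
|Ed| = 0.56 < 1, so demand is inelastic.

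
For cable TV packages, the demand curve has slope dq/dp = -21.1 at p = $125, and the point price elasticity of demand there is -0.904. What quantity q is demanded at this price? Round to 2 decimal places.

2917.59

Ed = (dq/dp)·(p/q) ⇒ q = (dq/dp)·p/Ed = (-21.1)·125/(-0.904) = 2917.5884…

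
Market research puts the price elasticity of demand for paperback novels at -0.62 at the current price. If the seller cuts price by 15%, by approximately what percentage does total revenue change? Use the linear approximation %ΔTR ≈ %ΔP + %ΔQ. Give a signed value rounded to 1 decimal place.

-5.7%

%ΔQ ≈ Ed × %ΔP = (-0.62) × (-15%) = +9.3000%
%ΔTR ≈ %ΔP + %ΔQ = (-15%) + (+9.3000%) = -5.7000%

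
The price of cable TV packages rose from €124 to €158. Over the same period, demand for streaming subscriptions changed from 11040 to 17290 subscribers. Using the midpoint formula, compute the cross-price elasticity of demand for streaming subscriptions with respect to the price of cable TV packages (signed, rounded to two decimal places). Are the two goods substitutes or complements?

1.83; substitutes

%ΔQ_{streaming subscriptions} = (17290 − 11040)/avg = 6250/14165 = 0.441228…
%ΔP_{cable TV packages} = (158 − 124)/avg = 34/141 = 0.241134…
E_cross = (6250/14165) / (34/141) = 1.8298…
E_cross > 0 ⇒ the goods are substitutes.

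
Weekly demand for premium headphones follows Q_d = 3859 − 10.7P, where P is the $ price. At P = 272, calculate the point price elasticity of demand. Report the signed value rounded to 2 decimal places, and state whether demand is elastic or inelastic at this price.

-3.07; elastic

dQ_d/dP = −10.7. At P = 272, Q_d = 3859 − 10.7(272) = 948.6.
Ed = (dQ_d/dP)·(P/Q_d) = −10.7 × (272/948.6) = -3.0681…
|Ed| = 3.07 > 1, so demand is elastic.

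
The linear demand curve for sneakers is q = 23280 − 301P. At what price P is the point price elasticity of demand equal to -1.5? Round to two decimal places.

Ed = −301P/(23280 − 301P). Set this equal to -1.5:
301P = 1.5·(23280 − 301P) ⇒ 301P(1 + 1.5) = 1.5·23280
P = 1.5·23280 / (301·2.5) = 46.4053…

46.41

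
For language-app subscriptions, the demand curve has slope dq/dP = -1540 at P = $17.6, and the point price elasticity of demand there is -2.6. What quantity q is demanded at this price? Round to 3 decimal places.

Ed = (dq/dP)·(P/q) ⇒ q = (dq/dP)·P/Ed = (-1540)·17.6/(-2.6) = 10424.61538…

10424.615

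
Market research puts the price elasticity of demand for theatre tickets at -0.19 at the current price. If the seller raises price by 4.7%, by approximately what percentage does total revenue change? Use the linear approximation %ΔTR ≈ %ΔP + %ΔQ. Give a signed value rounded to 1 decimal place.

%ΔQ ≈ Ed × %ΔP = (-0.19) × (+4.7%) = -0.8930%
%ΔTR ≈ %ΔP + %ΔQ = (+4.7%) + (-0.8930%) = +3.8070%

+3.8%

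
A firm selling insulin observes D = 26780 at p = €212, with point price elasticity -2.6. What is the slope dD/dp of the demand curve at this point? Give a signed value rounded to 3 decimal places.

Ed = (dD/dp)·(p/D) ⇒ dD/dp = Ed·D/p = (-2.6)·26780/212 = -328.43396…

-328.434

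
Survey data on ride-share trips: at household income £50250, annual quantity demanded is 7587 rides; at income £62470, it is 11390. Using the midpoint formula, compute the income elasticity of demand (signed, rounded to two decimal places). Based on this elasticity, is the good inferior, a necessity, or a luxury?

1.85; luxury

%ΔQ = (11390 − 7587)/[( 7587 + 11390)/2] = 3803/9488.5 = 0.400800…
%ΔIncome = (62470 − 50250)/[( 50250 + 62470)/2] = 12220/56360 = 0.216820…
E_income = (3803/9488.5) / (12220/56360) = 1.8485…
E_income > 1 ⇒ normal good, luxury.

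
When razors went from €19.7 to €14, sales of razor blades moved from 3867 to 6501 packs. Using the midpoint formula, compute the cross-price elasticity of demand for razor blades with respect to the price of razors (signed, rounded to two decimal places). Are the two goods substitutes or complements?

-1.50; complements

%ΔQ_{razor blades} = (6501 − 3867)/avg = 2634/5184 = 0.508101…
%ΔP_{razors} = (14 − 19.7)/avg = -5.7/16.85 = -0.338278…
E_cross = (2634/5184) / (-5.7/16.85) = -1.5020…
E_cross < 0 ⇒ the goods are complements.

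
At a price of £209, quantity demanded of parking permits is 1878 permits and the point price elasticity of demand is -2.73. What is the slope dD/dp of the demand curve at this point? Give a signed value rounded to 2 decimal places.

Ed = (dD/dp)·(p/D) ⇒ dD/dp = Ed·D/p = (-2.73)·1878/209 = -24.5308…

-24.53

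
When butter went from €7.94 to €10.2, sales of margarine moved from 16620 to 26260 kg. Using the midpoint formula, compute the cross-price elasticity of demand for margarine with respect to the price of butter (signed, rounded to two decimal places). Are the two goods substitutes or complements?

%ΔQ_{margarine} = (26260 − 16620)/avg = 9640/21440 = 0.449626…
%ΔP_{butter} = (10.2 − 7.94)/avg = 2.26/9.07 = 0.249173…
E_cross = (9640/21440) / (2.26/9.07) = 1.8044…
E_cross > 0 ⇒ the goods are substitutes.

1.80; substitutes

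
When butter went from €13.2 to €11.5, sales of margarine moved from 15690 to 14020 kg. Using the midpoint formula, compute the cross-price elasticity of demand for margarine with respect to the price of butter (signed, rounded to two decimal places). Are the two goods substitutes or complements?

0.82; substitutes

%ΔQ_{margarine} = (14020 − 15690)/avg = -1670/14855 = -0.112420…
%ΔP_{butter} = (11.5 − 13.2)/avg = -1.7/12.35 = -0.137651…
E_cross = (-1670/14855) / (-1.7/12.35) = 0.8166…
E_cross > 0 ⇒ the goods are substitutes.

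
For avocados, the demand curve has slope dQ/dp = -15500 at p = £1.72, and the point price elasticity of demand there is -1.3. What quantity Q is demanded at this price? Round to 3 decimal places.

20507.692

Ed = (dQ/dp)·(p/Q) ⇒ Q = (dQ/dp)·p/Ed = (-15500)·1.72/(-1.3) = 20507.69230…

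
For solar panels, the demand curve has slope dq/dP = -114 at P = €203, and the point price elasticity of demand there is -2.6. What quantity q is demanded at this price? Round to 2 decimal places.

8900.77

Ed = (dq/dP)·(P/q) ⇒ q = (dq/dP)·P/Ed = (-114)·203/(-2.6) = 8900.7692…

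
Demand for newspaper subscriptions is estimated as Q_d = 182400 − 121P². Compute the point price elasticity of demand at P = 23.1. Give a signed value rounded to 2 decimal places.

-1.10

dQ_d/dP = −2·121·P = -5590.2. At P = 23.1, Q_d = 117833.19.
Ed = (dQ_d/dP)·(P/Q_d) = (-5590.2) × (23.1/117833.19) = -1.0959…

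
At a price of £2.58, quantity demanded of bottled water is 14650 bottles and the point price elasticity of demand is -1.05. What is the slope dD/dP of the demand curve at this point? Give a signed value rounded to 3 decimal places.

Ed = (dD/dP)·(P/D) ⇒ dD/dP = Ed·D/P = (-1.05)·14650/2.58 = -5962.20930…

-5962.209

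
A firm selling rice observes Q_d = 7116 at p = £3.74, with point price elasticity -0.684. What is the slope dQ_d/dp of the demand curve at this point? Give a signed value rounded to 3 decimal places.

Ed = (dQ_d/dp)·(p/Q_d) ⇒ dQ_d/dp = Ed·Q_d/p = (-0.684)·7116/3.74 = -1301.42887…

-1301.429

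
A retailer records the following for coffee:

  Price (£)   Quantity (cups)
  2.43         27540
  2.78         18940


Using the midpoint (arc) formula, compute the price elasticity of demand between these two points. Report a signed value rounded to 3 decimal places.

-2.754

%ΔQ = (18940 − 27540) / [(27540 + 18940)/2] = -8600/23240 = -0.370051…
%ΔP = (2.78 − 2.43) / [(2.43 + 2.78)/2] = 0.35/2.605 = 0.134357…
Arc Ed = %ΔQ / %ΔP = (-8600/23240) / (0.35/2.605) = -2.75424…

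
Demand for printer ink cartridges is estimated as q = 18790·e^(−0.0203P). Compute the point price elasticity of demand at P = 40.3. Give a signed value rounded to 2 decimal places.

-0.82

dq/dP = −0.0203·q = -168.318. At P = 40.3, q = 8291.53.
Ed = (dq/dP)·(P/q) = (-168.318) × (40.3/8291.53) = -0.8180…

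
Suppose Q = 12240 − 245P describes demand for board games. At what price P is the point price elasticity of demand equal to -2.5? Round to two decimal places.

35.69

Ed = −245P/(12240 − 245P). Set this equal to -2.5:
245P = 2.5·(12240 − 245P) ⇒ 245P(1 + 2.5) = 2.5·12240
P = 2.5·12240 / (245·3.5) = 35.6851…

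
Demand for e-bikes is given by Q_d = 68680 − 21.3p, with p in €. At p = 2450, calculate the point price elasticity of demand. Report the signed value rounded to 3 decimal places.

dQ_d/dp = −21.3. At p = 2450, Q_d = 68680 − 21.3(2450) = 16495.
Ed = (dQ_d/dp)·(p/Q_d) = −21.3 × (2450/16495) = -3.16368…

-3.164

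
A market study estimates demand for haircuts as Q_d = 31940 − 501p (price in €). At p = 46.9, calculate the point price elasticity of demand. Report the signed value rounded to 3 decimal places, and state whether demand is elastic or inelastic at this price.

dQ_d/dp = −501. At p = 46.9, Q_d = 31940 − 501(46.9) = 8443.1.
Ed = (dQ_d/dp)·(p/Q_d) = −501 × (46.9/8443.1) = -2.78297…
|Ed| = 2.783 > 1, so demand is elastic.

-2.783; elastic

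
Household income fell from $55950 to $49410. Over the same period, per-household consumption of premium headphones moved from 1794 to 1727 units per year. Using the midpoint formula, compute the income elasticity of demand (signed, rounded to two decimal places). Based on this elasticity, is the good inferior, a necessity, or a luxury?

%ΔQ = (1727 − 1794)/[( 1794 + 1727)/2] = -67/1760.5 = -0.038057…
%ΔIncome = (49410 − 55950)/[( 55950 + 49410)/2] = -6540/52680 = -0.124145…
E_income = (-67/1760.5) / (-6540/52680) = 0.3065…
0 < E_income < 1 ⇒ normal good, necessity.

0.31; necessity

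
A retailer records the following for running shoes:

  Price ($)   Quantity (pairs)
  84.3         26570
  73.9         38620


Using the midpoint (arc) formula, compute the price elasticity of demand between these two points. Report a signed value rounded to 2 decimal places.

%ΔQ = (38620 − 26570) / [(26570 + 38620)/2] = 12050/32595 = 0.369688…
%ΔP = (73.9 − 84.3) / [(84.3 + 73.9)/2] = -10.4/79.1 = -0.131479…
Arc Ed = %ΔQ / %ΔP = (12050/32595) / (-10.4/79.1) = -2.8117…

-2.81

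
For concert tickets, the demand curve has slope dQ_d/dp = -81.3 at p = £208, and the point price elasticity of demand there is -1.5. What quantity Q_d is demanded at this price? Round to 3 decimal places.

Ed = (dQ_d/dp)·(p/Q_d) ⇒ Q_d = (dQ_d/dp)·p/Ed = (-81.3)·208/(-1.5) = 11273.6

11273.600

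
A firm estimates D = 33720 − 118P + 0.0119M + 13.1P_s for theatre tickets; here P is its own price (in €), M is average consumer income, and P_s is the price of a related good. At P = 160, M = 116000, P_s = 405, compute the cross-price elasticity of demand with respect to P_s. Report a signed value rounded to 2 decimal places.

At the given values, D = 33720 − 118(160) + 0.0119(116000) + 13.1(405) = 21525.9.
∂D/∂P_s = 13.1.
E = (13.1) × (405/21525.9) = 0.2464…

0.25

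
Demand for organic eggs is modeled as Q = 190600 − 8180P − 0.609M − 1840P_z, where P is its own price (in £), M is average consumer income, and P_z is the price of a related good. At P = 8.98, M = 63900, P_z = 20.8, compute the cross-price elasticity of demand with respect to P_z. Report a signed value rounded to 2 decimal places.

-0.96

At the given values, Q = 190600 − 8180(8.98) − 0.609(63900) − 1840(20.8) = 39956.5.
∂Q/∂P_z = -1840.
E = (-1840) × (20.8/39956.5) = -0.9578…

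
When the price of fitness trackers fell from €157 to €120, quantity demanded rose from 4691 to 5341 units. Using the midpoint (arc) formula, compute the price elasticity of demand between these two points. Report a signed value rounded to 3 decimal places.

-0.485

%ΔQ = (5341 − 4691) / [(4691 + 5341)/2] = 650/5016 = 0.129585…
%ΔP = (120 − 157) / [(157 + 120)/2] = -37/138.5 = -0.267148…
Arc Ed = %ΔQ / %ΔP = (650/5016) / (-37/138.5) = -0.48506…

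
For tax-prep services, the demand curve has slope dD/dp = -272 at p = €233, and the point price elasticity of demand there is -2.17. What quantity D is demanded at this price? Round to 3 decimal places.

Ed = (dD/dp)·(p/D) ⇒ D = (dD/dp)·p/Ed = (-272)·233/(-2.17) = 29205.52995…

29205.530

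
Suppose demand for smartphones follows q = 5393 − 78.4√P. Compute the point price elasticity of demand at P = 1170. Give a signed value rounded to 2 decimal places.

dq/dP = −78.4/(2√P) = -1.14602. At P = 1170, q = 2711.31.
Ed = (dq/dP)·(P/q) = (-1.14602) × (1170/2711.31) = -0.4945…

-0.49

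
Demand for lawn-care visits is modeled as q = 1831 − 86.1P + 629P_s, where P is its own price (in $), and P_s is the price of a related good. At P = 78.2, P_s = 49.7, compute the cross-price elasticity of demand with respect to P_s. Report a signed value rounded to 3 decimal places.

At the given values, q = 1831 − 86.1(78.2) + 629(49.7) = 26359.28.
∂q/∂P_s = 629.
E = (629) × (49.7/26359.28) = 1.18596…

1.186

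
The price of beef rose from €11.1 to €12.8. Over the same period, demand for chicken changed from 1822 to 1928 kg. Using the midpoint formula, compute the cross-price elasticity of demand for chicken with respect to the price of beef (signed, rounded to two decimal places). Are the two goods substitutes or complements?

%ΔQ_{chicken} = (1928 − 1822)/avg = 106/1875 = 0.056533…
%ΔP_{beef} = (12.8 − 11.1)/avg = 1.7/11.95 = 0.142259…
E_cross = (106/1875) / (1.7/11.95) = 0.3973…
E_cross > 0 ⇒ the goods are substitutes.

0.40; substitutes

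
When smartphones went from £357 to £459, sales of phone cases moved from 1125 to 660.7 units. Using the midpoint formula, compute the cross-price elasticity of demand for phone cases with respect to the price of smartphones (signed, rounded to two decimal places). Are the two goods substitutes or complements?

%ΔQ_{phone cases} = (660.7 − 1125)/avg = -464.3/892.85 = -0.520020…
%ΔP_{smartphones} = (459 − 357)/avg = 102/408 = 0.25
E_cross = (-464.3/892.85) / (102/408) = -2.0800…
E_cross < 0 ⇒ the goods are complements.

-2.08; complements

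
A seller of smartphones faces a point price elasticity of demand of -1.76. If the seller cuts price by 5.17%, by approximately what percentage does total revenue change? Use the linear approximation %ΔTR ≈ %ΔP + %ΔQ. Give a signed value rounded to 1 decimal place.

+3.9%

%ΔQ ≈ Ed × %ΔP = (-1.76) × (-5.17%) = +9.0992%
%ΔTR ≈ %ΔP + %ΔQ = (-5.17%) + (+9.0992%) = +3.9292%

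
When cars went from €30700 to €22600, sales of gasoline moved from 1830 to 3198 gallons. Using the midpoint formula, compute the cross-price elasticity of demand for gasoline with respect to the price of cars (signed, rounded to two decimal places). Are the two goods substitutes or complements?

-1.79; complements

%ΔQ_{gasoline} = (3198 − 1830)/avg = 1368/2514 = 0.544152…
%ΔP_{cars} = (22600 − 30700)/avg = -8100/26650 = -0.303939…
E_cross = (1368/2514) / (-8100/26650) = -1.7903…
E_cross < 0 ⇒ the goods are complements.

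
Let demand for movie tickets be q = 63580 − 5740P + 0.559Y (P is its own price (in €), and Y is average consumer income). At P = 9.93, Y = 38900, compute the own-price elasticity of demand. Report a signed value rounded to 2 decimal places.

At the given values, q = 63580 − 5740(9.93) + 0.559(38900) = 28326.9.
∂q/∂P = −5740.
E = (-5740) × (9.93/28326.9) = -2.0121…

-2.01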